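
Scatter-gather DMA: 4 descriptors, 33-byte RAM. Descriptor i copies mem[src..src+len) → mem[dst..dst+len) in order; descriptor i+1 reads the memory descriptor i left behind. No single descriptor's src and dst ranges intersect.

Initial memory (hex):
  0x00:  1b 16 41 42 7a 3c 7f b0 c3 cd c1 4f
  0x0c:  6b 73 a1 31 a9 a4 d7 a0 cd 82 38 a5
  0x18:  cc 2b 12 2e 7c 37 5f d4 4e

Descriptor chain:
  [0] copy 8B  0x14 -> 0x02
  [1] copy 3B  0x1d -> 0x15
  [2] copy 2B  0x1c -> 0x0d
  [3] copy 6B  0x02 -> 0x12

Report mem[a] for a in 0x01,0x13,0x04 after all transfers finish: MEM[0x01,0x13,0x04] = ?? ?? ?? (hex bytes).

MEM[0x01,0x13,0x04] = 16 82 38

D0: mem[0x02..0x09] <- [cd 82 38 a5 cc 2b 12 2e]
D1: mem[0x15..0x17] <- [37 5f d4]
D2: mem[0x0d..0x0e] <- [7c 37]
D3: mem[0x12..0x17] <- [cd 82 38 a5 cc 2b]
query mem[0x01]=0x16, mem[0x13]=0x82, mem[0x04]=0x38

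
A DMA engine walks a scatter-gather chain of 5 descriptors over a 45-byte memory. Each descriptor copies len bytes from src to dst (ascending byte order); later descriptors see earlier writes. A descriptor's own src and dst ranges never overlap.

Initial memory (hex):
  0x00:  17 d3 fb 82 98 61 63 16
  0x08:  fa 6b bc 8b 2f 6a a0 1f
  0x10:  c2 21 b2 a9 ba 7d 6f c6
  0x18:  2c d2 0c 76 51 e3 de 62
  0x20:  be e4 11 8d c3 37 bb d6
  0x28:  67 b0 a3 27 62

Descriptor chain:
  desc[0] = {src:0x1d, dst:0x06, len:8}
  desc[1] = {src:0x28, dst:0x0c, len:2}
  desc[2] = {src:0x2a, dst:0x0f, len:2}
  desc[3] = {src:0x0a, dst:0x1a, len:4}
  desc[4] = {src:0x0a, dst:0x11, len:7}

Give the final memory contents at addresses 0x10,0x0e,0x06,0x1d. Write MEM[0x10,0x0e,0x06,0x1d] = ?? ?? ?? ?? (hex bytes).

[0] 0x1d->0x06 len=8 : e3 de 62 be e4 11 8d c3
[1] 0x28->0x0c len=2 : 67 b0
[2] 0x2a->0x0f len=2 : a3 27
[3] 0x0a->0x1a len=4 : e4 11 67 b0
[4] 0x0a->0x11 len=7 : e4 11 67 b0 a0 a3 27
query mem[0x10]=0x27, mem[0x0e]=0xa0, mem[0x06]=0xe3, mem[0x1d]=0xb0

MEM[0x10,0x0e,0x06,0x1d] = 27 a0 e3 b0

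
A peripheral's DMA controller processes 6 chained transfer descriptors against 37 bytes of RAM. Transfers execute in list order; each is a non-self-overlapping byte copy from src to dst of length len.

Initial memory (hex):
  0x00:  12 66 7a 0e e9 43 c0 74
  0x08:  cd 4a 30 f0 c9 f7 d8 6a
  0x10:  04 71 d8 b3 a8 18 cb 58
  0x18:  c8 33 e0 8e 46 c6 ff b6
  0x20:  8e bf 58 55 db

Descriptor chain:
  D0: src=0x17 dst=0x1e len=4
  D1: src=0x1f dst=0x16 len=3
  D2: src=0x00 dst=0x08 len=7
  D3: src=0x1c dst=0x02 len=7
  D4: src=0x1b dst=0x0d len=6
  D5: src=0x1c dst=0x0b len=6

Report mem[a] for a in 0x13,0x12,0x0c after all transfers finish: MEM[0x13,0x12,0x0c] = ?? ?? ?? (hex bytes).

  after D0: wrote 4B at 0x1e = 58c833e0
  after D1: wrote 3B at 0x16 = c833e0
  after D2: wrote 7B at 0x08 = 12667a0ee943c0
  after D3: wrote 7B at 0x02 = 46c658c833e058
  after D4: wrote 6B at 0x0d = 8e46c658c833
  after D5: wrote 6B at 0x0b = 46c658c833e0
query mem[0x13]=0xb3, mem[0x12]=0x33, mem[0x0c]=0xc6

MEM[0x13,0x12,0x0c] = b3 33 c6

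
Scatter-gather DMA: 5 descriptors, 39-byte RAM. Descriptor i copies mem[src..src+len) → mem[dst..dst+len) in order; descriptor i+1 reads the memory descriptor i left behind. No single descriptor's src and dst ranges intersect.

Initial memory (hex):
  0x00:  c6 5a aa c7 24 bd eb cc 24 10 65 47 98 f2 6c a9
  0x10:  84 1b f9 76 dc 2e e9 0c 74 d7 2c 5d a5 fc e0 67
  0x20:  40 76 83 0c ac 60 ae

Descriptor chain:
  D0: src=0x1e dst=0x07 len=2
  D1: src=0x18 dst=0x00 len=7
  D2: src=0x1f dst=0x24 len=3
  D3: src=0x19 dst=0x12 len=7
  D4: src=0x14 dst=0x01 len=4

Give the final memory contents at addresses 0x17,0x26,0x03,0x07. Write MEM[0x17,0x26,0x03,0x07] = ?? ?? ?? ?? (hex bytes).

#0 dst[0x07+2] := {0xe0,0x67}
#1 dst[0x00+7] := {0x74,0xd7,0x2c,0x5d,0xa5,0xfc,0xe0}
#2 dst[0x24+3] := {0x67,0x40,0x76}
#3 dst[0x12+7] := {0xd7,0x2c,0x5d,0xa5,0xfc,0xe0,0x67}
#4 dst[0x01+4] := {0x5d,0xa5,0xfc,0xe0}
query mem[0x17]=0xe0, mem[0x26]=0x76, mem[0x03]=0xfc, mem[0x07]=0xe0

MEM[0x17,0x26,0x03,0x07] = e0 76 fc e0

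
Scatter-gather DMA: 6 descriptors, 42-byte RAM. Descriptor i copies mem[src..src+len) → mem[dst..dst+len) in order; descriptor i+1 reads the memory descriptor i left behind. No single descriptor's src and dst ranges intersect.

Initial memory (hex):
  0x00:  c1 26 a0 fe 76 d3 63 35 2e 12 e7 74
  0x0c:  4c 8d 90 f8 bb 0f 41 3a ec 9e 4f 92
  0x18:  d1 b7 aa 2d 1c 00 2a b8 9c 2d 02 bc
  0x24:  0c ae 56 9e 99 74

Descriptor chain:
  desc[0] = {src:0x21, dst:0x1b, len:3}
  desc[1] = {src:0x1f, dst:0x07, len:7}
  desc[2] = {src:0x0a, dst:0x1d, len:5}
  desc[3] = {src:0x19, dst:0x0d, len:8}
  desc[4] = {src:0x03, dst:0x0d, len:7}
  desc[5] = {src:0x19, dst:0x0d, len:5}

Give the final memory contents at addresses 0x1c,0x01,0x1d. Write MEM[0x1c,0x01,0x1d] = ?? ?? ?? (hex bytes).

MEM[0x1c,0x01,0x1d] = 02 26 02

[0] 0x21->0x1b len=3 : 2d 02 bc
[1] 0x1f->0x07 len=7 : b8 9c 2d 02 bc 0c ae
[2] 0x0a->0x1d len=5 : 02 bc 0c ae 90
[3] 0x19->0x0d len=8 : b7 aa 2d 02 02 bc 0c ae
[4] 0x03->0x0d len=7 : fe 76 d3 63 b8 9c 2d
[5] 0x19->0x0d len=5 : b7 aa 2d 02 02
query mem[0x1c]=0x02, mem[0x01]=0x26, mem[0x1d]=0x02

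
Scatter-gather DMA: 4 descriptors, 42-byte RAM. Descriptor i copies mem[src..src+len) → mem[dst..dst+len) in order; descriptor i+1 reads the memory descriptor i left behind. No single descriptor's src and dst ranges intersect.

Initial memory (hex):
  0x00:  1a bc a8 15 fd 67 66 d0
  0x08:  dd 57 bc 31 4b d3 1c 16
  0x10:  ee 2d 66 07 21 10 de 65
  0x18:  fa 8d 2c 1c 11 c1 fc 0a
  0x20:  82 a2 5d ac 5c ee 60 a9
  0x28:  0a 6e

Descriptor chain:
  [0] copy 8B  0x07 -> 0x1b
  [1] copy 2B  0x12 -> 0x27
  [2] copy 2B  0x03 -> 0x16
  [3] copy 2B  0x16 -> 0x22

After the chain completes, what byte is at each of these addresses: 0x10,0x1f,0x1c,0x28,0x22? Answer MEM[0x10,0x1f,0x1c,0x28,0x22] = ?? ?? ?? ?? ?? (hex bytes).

  after D0: wrote 8B at 0x1b = d0dd57bc314bd31c
  after D1: wrote 2B at 0x27 = 6607
  after D2: wrote 2B at 0x16 = 15fd
  after D3: wrote 2B at 0x22 = 15fd
query mem[0x10]=0xee, mem[0x1f]=0x31, mem[0x1c]=0xdd, mem[0x28]=0x07, mem[0x22]=0x15

MEM[0x10,0x1f,0x1c,0x28,0x22] = ee 31 dd 07 15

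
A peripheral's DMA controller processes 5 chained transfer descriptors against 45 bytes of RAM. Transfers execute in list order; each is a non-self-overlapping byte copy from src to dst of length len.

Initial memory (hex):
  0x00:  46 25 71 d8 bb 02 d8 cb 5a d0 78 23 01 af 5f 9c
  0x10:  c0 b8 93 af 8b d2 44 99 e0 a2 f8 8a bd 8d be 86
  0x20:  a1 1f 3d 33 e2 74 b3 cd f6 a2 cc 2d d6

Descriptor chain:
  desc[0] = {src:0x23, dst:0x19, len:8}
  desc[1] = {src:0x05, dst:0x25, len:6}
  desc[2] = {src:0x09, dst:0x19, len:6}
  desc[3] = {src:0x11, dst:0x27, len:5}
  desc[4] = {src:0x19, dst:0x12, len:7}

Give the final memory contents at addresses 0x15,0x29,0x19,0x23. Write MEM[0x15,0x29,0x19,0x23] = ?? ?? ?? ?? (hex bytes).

MEM[0x15,0x29,0x19,0x23] = 01 af d0 33

#0 dst[0x19+8] := {0x33,0xe2,0x74,0xb3,0xcd,0xf6,0xa2,0xcc}
#1 dst[0x25+6] := {0x02,0xd8,0xcb,0x5a,0xd0,0x78}
#2 dst[0x19+6] := {0xd0,0x78,0x23,0x01,0xaf,0x5f}
#3 dst[0x27+5] := {0xb8,0x93,0xaf,0x8b,0xd2}
#4 dst[0x12+7] := {0xd0,0x78,0x23,0x01,0xaf,0x5f,0xa2}
query mem[0x15]=0x01, mem[0x29]=0xaf, mem[0x19]=0xd0, mem[0x23]=0x33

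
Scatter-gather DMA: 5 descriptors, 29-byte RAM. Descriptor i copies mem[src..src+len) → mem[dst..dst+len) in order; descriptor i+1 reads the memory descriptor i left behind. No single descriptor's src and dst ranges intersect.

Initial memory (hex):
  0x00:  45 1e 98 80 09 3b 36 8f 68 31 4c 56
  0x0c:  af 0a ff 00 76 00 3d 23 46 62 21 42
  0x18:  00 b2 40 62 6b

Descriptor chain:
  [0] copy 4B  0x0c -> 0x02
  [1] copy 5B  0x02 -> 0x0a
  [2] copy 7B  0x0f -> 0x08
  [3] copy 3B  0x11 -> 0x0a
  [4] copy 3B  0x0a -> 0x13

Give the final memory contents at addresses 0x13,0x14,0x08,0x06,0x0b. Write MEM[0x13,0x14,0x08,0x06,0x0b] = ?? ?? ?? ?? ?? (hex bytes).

MEM[0x13,0x14,0x08,0x06,0x0b] = 00 3d 00 36 3d

[0] 0x0c->0x02 len=4 : af 0a ff 00
[1] 0x02->0x0a len=5 : af 0a ff 00 36
[2] 0x0f->0x08 len=7 : 00 76 00 3d 23 46 62
[3] 0x11->0x0a len=3 : 00 3d 23
[4] 0x0a->0x13 len=3 : 00 3d 23
query mem[0x13]=0x00, mem[0x14]=0x3d, mem[0x08]=0x00, mem[0x06]=0x36, mem[0x0b]=0x3d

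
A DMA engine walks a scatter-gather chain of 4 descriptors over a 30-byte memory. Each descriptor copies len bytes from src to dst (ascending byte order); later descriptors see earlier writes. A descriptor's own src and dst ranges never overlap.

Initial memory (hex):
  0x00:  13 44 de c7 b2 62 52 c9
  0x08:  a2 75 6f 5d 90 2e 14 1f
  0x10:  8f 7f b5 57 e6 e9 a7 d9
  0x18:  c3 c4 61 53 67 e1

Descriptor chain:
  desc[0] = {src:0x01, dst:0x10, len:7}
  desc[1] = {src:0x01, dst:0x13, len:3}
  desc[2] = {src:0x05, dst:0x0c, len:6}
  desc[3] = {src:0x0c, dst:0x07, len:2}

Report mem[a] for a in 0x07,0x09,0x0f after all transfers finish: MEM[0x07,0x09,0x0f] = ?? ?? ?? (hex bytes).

MEM[0x07,0x09,0x0f] = 62 75 a2

#0 dst[0x10+7] := {0x44,0xde,0xc7,0xb2,0x62,0x52,0xc9}
#1 dst[0x13+3] := {0x44,0xde,0xc7}
#2 dst[0x0c+6] := {0x62,0x52,0xc9,0xa2,0x75,0x6f}
#3 dst[0x07+2] := {0x62,0x52}
query mem[0x07]=0x62, mem[0x09]=0x75, mem[0x0f]=0xa2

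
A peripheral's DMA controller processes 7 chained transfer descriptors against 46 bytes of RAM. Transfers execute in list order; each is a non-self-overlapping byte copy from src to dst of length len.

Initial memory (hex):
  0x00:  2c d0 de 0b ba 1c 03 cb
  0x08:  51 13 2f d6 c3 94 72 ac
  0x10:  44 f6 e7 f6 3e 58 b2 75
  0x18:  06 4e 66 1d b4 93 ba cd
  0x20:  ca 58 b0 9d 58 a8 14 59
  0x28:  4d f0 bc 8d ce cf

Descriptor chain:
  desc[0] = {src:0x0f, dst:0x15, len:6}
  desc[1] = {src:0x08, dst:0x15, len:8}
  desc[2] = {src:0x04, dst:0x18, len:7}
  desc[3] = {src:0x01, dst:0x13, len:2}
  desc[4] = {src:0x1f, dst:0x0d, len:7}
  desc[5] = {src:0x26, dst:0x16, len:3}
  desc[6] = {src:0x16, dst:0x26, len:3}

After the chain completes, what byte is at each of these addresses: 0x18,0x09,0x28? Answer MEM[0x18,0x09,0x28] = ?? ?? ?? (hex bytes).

MEM[0x18,0x09,0x28] = 4d 13 4d

#0 dst[0x15+6] := {0xac,0x44,0xf6,0xe7,0xf6,0x3e}
#1 dst[0x15+8] := {0x51,0x13,0x2f,0xd6,0xc3,0x94,0x72,0xac}
#2 dst[0x18+7] := {0xba,0x1c,0x03,0xcb,0x51,0x13,0x2f}
#3 dst[0x13+2] := {0xd0,0xde}
#4 dst[0x0d+7] := {0xcd,0xca,0x58,0xb0,0x9d,0x58,0xa8}
#5 dst[0x16+3] := {0x14,0x59,0x4d}
#6 dst[0x26+3] := {0x14,0x59,0x4d}
query mem[0x18]=0x4d, mem[0x09]=0x13, mem[0x28]=0x4d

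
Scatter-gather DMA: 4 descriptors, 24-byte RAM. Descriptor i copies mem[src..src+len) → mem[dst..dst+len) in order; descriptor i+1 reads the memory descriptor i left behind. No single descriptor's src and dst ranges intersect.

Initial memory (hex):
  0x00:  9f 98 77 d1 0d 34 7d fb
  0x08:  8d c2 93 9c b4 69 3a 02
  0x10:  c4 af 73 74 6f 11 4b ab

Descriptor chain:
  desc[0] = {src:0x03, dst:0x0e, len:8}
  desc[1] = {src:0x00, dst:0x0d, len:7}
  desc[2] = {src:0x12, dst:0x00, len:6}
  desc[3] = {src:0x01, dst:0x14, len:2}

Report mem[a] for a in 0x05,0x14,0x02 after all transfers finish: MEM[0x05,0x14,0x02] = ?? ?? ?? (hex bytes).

#0 dst[0x0e+8] := {0xd1,0x0d,0x34,0x7d,0xfb,0x8d,0xc2,0x93}
#1 dst[0x0d+7] := {0x9f,0x98,0x77,0xd1,0x0d,0x34,0x7d}
#2 dst[0x00+6] := {0x34,0x7d,0xc2,0x93,0x4b,0xab}
#3 dst[0x14+2] := {0x7d,0xc2}
query mem[0x05]=0xab, mem[0x14]=0x7d, mem[0x02]=0xc2

MEM[0x05,0x14,0x02] = ab 7d c2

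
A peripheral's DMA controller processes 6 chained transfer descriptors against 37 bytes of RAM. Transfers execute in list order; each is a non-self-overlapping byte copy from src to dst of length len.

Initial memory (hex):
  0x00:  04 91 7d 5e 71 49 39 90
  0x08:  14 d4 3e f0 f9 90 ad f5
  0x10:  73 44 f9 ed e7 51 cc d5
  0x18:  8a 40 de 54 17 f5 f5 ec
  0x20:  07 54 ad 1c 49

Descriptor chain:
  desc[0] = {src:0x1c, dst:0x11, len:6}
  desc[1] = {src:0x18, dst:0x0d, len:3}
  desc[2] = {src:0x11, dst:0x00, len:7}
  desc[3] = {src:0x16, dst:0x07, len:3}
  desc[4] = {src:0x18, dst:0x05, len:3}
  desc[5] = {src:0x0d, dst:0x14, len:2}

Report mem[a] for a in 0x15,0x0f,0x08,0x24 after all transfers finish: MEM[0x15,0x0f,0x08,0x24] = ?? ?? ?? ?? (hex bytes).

  after D0: wrote 6B at 0x11 = 17f5f5ec0754
  after D1: wrote 3B at 0x0d = 8a40de
  after D2: wrote 7B at 0x00 = 17f5f5ec0754d5
  after D3: wrote 3B at 0x07 = 54d58a
  after D4: wrote 3B at 0x05 = 8a40de
  after D5: wrote 2B at 0x14 = 8a40
query mem[0x15]=0x40, mem[0x0f]=0xde, mem[0x08]=0xd5, mem[0x24]=0x49

MEM[0x15,0x0f,0x08,0x24] = 40 de d5 49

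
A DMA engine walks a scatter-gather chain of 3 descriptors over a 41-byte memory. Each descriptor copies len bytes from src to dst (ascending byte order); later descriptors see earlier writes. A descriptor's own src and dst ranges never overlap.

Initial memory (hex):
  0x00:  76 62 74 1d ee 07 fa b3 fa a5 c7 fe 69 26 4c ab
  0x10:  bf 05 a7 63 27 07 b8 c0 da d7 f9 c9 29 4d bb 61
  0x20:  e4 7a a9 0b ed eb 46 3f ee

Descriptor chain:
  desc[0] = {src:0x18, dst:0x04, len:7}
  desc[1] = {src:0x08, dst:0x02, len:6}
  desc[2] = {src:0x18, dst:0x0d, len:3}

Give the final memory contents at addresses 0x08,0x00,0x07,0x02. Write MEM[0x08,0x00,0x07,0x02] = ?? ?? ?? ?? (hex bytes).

MEM[0x08,0x00,0x07,0x02] = 29 76 26 29

D0: mem[0x04..0x0a] <- [da d7 f9 c9 29 4d bb]
D1: mem[0x02..0x07] <- [29 4d bb fe 69 26]
D2: mem[0x0d..0x0f] <- [da d7 f9]
query mem[0x08]=0x29, mem[0x00]=0x76, mem[0x07]=0x26, mem[0x02]=0x29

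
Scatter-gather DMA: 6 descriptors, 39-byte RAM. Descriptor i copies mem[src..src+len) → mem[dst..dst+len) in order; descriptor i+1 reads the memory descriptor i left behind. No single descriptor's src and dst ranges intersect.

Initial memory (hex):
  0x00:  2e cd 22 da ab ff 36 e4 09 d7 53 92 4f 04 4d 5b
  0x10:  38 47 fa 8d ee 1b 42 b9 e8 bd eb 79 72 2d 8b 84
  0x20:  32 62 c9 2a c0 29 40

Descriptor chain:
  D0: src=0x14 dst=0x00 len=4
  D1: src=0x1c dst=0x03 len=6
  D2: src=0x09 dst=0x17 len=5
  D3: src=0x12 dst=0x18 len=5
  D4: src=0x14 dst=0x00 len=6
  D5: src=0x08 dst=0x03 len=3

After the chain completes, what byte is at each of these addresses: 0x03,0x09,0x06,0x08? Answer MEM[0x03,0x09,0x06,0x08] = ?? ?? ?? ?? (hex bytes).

MEM[0x03,0x09,0x06,0x08] = 62 d7 84 62

D0: mem[0x00..0x03] <- [ee 1b 42 b9]
D1: mem[0x03..0x08] <- [72 2d 8b 84 32 62]
D2: mem[0x17..0x1b] <- [d7 53 92 4f 04]
D3: mem[0x18..0x1c] <- [fa 8d ee 1b 42]
D4: mem[0x00..0x05] <- [ee 1b 42 d7 fa 8d]
D5: mem[0x03..0x05] <- [62 d7 53]
query mem[0x03]=0x62, mem[0x09]=0xd7, mem[0x06]=0x84, mem[0x08]=0x62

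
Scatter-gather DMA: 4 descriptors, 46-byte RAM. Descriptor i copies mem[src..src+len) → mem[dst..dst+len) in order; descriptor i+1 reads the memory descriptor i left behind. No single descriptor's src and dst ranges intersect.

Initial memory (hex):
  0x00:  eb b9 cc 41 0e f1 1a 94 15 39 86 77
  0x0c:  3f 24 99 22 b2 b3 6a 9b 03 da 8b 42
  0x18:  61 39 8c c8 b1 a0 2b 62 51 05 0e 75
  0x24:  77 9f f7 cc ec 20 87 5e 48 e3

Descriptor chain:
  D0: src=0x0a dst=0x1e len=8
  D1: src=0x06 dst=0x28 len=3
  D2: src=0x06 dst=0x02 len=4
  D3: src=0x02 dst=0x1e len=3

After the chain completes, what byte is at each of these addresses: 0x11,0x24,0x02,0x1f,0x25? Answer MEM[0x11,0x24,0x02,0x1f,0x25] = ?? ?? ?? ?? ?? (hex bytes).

[0] 0x0a->0x1e len=8 : 86 77 3f 24 99 22 b2 b3
[1] 0x06->0x28 len=3 : 1a 94 15
[2] 0x06->0x02 len=4 : 1a 94 15 39
[3] 0x02->0x1e len=3 : 1a 94 15
query mem[0x11]=0xb3, mem[0x24]=0xb2, mem[0x02]=0x1a, mem[0x1f]=0x94, mem[0x25]=0xb3

MEM[0x11,0x24,0x02,0x1f,0x25] = b3 b2 1a 94 b3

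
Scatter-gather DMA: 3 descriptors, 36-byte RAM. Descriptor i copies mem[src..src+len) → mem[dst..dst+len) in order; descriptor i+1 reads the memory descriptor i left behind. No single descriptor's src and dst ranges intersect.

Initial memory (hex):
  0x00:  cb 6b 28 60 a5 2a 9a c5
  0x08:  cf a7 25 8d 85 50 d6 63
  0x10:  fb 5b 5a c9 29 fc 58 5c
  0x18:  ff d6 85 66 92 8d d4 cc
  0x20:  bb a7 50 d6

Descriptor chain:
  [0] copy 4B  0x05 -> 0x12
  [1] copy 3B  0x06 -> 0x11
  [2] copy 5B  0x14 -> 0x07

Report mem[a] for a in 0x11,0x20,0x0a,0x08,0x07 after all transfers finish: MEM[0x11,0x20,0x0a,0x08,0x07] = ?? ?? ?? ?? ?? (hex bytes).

[0] 0x05->0x12 len=4 : 2a 9a c5 cf
[1] 0x06->0x11 len=3 : 9a c5 cf
[2] 0x14->0x07 len=5 : c5 cf 58 5c ff
query mem[0x11]=0x9a, mem[0x20]=0xbb, mem[0x0a]=0x5c, mem[0x08]=0xcf, mem[0x07]=0xc5

MEM[0x11,0x20,0x0a,0x08,0x07] = 9a bb 5c cf c5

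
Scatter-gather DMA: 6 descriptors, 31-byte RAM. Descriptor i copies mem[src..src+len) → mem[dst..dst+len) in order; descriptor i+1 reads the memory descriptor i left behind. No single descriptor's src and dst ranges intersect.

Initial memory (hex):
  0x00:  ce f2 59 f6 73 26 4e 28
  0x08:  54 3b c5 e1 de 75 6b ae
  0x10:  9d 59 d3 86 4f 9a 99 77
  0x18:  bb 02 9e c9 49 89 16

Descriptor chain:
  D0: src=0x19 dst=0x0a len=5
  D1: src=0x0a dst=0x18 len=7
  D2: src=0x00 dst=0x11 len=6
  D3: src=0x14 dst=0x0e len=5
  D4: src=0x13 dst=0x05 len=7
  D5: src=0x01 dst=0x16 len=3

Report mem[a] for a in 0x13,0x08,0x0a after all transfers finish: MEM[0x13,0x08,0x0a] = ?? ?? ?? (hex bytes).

  after D0: wrote 5B at 0x0a = 029ec94989
  after D1: wrote 7B at 0x18 = 029ec94989ae9d
  after D2: wrote 6B at 0x11 = cef259f67326
  after D3: wrote 5B at 0x0e = f673267702
  after D4: wrote 7B at 0x05 = 59f6732677029e
  after D5: wrote 3B at 0x16 = f259f6
query mem[0x13]=0x59, mem[0x08]=0x26, mem[0x0a]=0x02

MEM[0x13,0x08,0x0a] = 59 26 02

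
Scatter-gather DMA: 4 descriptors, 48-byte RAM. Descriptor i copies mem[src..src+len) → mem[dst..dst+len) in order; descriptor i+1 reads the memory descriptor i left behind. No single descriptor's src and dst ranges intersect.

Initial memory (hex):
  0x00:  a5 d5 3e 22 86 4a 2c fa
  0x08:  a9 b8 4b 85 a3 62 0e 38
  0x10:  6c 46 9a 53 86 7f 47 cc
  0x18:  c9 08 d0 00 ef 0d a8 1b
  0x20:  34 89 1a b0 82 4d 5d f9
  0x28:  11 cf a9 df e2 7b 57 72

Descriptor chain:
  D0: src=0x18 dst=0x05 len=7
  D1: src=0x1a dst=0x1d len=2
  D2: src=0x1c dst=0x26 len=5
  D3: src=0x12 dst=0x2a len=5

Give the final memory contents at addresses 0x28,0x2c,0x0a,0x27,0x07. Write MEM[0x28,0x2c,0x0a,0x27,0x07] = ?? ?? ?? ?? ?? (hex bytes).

[0] 0x18->0x05 len=7 : c9 08 d0 00 ef 0d a8
[1] 0x1a->0x1d len=2 : d0 00
[2] 0x1c->0x26 len=5 : ef d0 00 1b 34
[3] 0x12->0x2a len=5 : 9a 53 86 7f 47
query mem[0x28]=0x00, mem[0x2c]=0x86, mem[0x0a]=0x0d, mem[0x27]=0xd0, mem[0x07]=0xd0

MEM[0x28,0x2c,0x0a,0x27,0x07] = 00 86 0d d0 d0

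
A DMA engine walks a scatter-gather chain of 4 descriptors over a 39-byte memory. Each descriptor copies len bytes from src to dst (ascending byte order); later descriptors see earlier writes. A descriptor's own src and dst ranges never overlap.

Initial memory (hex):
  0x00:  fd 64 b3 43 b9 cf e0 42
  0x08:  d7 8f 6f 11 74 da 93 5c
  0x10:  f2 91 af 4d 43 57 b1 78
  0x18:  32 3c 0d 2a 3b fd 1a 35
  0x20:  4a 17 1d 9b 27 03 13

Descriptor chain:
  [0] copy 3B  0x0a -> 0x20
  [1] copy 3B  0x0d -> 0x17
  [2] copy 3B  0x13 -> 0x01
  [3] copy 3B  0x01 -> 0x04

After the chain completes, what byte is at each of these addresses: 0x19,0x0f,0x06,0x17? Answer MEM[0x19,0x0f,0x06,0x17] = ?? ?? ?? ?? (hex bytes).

  after D0: wrote 3B at 0x20 = 6f1174
  after D1: wrote 3B at 0x17 = da935c
  after D2: wrote 3B at 0x01 = 4d4357
  after D3: wrote 3B at 0x04 = 4d4357
query mem[0x19]=0x5c, mem[0x0f]=0x5c, mem[0x06]=0x57, mem[0x17]=0xda

MEM[0x19,0x0f,0x06,0x17] = 5c 5c 57 da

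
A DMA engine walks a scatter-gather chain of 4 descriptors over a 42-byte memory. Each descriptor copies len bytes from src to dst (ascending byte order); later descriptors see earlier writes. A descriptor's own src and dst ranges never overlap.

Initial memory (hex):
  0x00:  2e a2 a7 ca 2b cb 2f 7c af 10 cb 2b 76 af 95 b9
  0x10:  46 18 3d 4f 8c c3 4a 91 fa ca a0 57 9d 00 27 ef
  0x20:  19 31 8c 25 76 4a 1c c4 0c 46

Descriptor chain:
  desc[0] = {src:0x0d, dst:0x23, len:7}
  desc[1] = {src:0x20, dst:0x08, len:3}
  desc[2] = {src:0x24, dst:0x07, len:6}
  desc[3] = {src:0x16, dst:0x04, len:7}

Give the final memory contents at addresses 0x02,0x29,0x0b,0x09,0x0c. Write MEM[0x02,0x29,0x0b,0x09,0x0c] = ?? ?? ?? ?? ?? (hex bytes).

#0 dst[0x23+7] := {0xaf,0x95,0xb9,0x46,0x18,0x3d,0x4f}
#1 dst[0x08+3] := {0x19,0x31,0x8c}
#2 dst[0x07+6] := {0x95,0xb9,0x46,0x18,0x3d,0x4f}
#3 dst[0x04+7] := {0x4a,0x91,0xfa,0xca,0xa0,0x57,0x9d}
query mem[0x02]=0xa7, mem[0x29]=0x4f, mem[0x0b]=0x3d, mem[0x09]=0x57, mem[0x0c]=0x4f

MEM[0x02,0x29,0x0b,0x09,0x0c] = a7 4f 3d 57 4f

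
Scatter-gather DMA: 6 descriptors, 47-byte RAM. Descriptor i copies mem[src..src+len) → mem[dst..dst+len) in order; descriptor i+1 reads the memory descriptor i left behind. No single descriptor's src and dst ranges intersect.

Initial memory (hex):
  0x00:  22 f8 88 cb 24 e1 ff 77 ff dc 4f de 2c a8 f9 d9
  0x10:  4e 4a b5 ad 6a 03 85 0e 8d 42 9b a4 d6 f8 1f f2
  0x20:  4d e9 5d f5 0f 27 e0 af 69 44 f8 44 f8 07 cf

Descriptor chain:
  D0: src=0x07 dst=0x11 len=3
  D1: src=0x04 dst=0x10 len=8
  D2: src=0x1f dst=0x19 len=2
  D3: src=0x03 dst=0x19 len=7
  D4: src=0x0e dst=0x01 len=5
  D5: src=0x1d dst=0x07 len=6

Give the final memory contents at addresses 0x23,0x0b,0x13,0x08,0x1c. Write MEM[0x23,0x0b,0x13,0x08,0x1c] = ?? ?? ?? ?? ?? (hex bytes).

D0: mem[0x11..0x13] <- [77 ff dc]
D1: mem[0x10..0x17] <- [24 e1 ff 77 ff dc 4f de]
D2: mem[0x19..0x1a] <- [f2 4d]
D3: mem[0x19..0x1f] <- [cb 24 e1 ff 77 ff dc]
D4: mem[0x01..0x05] <- [f9 d9 24 e1 ff]
D5: mem[0x07..0x0c] <- [77 ff dc 4d e9 5d]
query mem[0x23]=0xf5, mem[0x0b]=0xe9, mem[0x13]=0x77, mem[0x08]=0xff, mem[0x1c]=0xff

MEM[0x23,0x0b,0x13,0x08,0x1c] = f5 e9 77 ff ff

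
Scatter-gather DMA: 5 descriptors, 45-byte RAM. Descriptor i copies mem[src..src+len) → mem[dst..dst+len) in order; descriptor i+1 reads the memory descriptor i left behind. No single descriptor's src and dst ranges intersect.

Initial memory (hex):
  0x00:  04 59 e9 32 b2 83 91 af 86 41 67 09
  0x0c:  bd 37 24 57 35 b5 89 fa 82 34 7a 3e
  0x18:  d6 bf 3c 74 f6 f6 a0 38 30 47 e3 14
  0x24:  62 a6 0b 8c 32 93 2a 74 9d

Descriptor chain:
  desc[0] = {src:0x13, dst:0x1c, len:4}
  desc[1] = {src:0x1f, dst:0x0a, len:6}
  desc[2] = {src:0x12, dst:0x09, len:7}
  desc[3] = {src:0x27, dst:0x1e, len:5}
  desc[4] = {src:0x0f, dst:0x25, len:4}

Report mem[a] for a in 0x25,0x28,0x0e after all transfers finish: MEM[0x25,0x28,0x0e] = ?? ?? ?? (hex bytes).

[0] 0x13->0x1c len=4 : fa 82 34 7a
[1] 0x1f->0x0a len=6 : 7a 30 47 e3 14 62
[2] 0x12->0x09 len=7 : 89 fa 82 34 7a 3e d6
[3] 0x27->0x1e len=5 : 8c 32 93 2a 74
[4] 0x0f->0x25 len=4 : d6 35 b5 89
query mem[0x25]=0xd6, mem[0x28]=0x89, mem[0x0e]=0x3e

MEM[0x25,0x28,0x0e] = d6 89 3e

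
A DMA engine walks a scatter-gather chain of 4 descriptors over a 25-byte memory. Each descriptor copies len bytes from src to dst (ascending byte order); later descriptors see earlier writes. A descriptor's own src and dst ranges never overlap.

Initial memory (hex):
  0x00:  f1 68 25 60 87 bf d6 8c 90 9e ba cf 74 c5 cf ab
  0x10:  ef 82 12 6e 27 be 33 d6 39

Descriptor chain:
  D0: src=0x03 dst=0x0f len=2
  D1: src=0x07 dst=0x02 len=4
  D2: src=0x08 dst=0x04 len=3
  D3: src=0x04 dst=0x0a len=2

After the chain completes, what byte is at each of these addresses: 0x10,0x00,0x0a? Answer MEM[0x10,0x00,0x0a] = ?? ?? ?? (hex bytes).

MEM[0x10,0x00,0x0a] = 87 f1 90

[0] 0x03->0x0f len=2 : 60 87
[1] 0x07->0x02 len=4 : 8c 90 9e ba
[2] 0x08->0x04 len=3 : 90 9e ba
[3] 0x04->0x0a len=2 : 90 9e
query mem[0x10]=0x87, mem[0x00]=0xf1, mem[0x0a]=0x90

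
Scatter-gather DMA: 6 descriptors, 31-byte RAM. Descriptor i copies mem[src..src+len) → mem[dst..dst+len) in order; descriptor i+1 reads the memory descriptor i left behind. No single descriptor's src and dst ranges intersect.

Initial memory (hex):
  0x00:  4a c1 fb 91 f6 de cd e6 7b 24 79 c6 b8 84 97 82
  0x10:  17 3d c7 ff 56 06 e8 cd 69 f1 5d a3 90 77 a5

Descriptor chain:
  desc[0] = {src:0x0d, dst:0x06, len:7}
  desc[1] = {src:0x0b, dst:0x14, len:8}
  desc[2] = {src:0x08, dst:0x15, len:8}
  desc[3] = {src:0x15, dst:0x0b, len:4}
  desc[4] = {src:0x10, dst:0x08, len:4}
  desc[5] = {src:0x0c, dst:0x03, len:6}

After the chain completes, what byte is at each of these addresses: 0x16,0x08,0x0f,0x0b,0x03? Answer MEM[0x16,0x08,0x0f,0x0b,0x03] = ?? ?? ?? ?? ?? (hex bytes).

MEM[0x16,0x08,0x0f,0x0b,0x03] = 17 3d 82 ff 17

#0 dst[0x06+7] := {0x84,0x97,0x82,0x17,0x3d,0xc7,0xff}
#1 dst[0x14+8] := {0xc7,0xff,0x84,0x97,0x82,0x17,0x3d,0xc7}
#2 dst[0x15+8] := {0x82,0x17,0x3d,0xc7,0xff,0x84,0x97,0x82}
#3 dst[0x0b+4] := {0x82,0x17,0x3d,0xc7}
#4 dst[0x08+4] := {0x17,0x3d,0xc7,0xff}
#5 dst[0x03+6] := {0x17,0x3d,0xc7,0x82,0x17,0x3d}
query mem[0x16]=0x17, mem[0x08]=0x3d, mem[0x0f]=0x82, mem[0x0b]=0xff, mem[0x03]=0x17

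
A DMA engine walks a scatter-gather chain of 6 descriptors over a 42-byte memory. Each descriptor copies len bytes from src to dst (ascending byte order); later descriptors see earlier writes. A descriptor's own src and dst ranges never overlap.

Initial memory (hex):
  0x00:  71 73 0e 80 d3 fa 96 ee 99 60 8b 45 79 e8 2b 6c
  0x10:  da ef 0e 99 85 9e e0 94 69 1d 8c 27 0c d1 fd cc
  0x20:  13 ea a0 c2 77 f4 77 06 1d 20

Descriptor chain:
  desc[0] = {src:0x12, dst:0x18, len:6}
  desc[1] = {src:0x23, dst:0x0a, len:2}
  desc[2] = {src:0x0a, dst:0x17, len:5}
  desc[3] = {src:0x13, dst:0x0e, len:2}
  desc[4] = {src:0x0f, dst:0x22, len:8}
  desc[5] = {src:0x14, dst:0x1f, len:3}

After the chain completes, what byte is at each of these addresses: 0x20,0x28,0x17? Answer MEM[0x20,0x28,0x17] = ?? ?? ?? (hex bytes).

MEM[0x20,0x28,0x17] = 9e 9e c2

#0 dst[0x18+6] := {0x0e,0x99,0x85,0x9e,0xe0,0x94}
#1 dst[0x0a+2] := {0xc2,0x77}
#2 dst[0x17+5] := {0xc2,0x77,0x79,0xe8,0x2b}
#3 dst[0x0e+2] := {0x99,0x85}
#4 dst[0x22+8] := {0x85,0xda,0xef,0x0e,0x99,0x85,0x9e,0xe0}
#5 dst[0x1f+3] := {0x85,0x9e,0xe0}
query mem[0x20]=0x9e, mem[0x28]=0x9e, mem[0x17]=0xc2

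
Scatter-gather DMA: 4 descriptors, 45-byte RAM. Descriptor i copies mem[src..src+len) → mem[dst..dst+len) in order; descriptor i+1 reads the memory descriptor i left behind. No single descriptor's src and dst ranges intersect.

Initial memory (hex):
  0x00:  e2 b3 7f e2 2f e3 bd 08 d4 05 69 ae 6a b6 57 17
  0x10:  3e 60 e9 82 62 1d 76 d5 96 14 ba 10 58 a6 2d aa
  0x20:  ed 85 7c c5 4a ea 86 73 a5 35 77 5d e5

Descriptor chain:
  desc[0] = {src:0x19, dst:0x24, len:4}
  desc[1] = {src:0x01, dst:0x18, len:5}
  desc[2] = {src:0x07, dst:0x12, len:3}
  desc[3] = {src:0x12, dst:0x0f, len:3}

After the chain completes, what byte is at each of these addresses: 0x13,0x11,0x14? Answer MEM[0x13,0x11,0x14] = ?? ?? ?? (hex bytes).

MEM[0x13,0x11,0x14] = d4 05 05

  after D0: wrote 4B at 0x24 = 14ba1058
  after D1: wrote 5B at 0x18 = b37fe22fe3
  after D2: wrote 3B at 0x12 = 08d405
  after D3: wrote 3B at 0x0f = 08d405
query mem[0x13]=0xd4, mem[0x11]=0x05, mem[0x14]=0x05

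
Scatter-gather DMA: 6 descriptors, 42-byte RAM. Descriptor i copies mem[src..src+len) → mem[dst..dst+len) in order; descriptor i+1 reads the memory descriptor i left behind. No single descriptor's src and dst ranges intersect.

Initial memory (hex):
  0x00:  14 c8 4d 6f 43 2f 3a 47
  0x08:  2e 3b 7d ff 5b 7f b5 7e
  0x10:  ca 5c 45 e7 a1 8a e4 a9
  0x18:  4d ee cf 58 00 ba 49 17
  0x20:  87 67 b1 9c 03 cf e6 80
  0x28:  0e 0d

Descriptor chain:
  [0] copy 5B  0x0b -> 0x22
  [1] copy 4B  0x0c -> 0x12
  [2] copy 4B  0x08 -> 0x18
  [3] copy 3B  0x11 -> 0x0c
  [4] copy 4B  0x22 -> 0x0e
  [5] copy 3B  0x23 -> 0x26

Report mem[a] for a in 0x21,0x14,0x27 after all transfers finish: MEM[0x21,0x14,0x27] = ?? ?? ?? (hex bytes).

D0: mem[0x22..0x26] <- [ff 5b 7f b5 7e]
D1: mem[0x12..0x15] <- [5b 7f b5 7e]
D2: mem[0x18..0x1b] <- [2e 3b 7d ff]
D3: mem[0x0c..0x0e] <- [5c 5b 7f]
D4: mem[0x0e..0x11] <- [ff 5b 7f b5]
D5: mem[0x26..0x28] <- [5b 7f b5]
query mem[0x21]=0x67, mem[0x14]=0xb5, mem[0x27]=0x7f

MEM[0x21,0x14,0x27] = 67 b5 7f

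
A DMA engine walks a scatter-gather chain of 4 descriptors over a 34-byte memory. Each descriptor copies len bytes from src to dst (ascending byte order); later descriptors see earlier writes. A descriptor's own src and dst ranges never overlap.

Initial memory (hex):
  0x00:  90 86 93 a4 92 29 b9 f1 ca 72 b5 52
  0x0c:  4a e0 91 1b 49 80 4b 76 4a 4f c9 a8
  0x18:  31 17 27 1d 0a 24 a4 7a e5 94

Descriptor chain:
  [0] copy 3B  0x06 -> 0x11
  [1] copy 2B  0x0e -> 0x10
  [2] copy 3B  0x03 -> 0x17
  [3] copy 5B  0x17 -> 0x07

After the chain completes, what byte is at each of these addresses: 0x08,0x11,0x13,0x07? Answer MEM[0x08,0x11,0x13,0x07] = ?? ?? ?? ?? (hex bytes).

  after D0: wrote 3B at 0x11 = b9f1ca
  after D1: wrote 2B at 0x10 = 911b
  after D2: wrote 3B at 0x17 = a49229
  after D3: wrote 5B at 0x07 = a49229271d
query mem[0x08]=0x92, mem[0x11]=0x1b, mem[0x13]=0xca, mem[0x07]=0xa4

MEM[0x08,0x11,0x13,0x07] = 92 1b ca a4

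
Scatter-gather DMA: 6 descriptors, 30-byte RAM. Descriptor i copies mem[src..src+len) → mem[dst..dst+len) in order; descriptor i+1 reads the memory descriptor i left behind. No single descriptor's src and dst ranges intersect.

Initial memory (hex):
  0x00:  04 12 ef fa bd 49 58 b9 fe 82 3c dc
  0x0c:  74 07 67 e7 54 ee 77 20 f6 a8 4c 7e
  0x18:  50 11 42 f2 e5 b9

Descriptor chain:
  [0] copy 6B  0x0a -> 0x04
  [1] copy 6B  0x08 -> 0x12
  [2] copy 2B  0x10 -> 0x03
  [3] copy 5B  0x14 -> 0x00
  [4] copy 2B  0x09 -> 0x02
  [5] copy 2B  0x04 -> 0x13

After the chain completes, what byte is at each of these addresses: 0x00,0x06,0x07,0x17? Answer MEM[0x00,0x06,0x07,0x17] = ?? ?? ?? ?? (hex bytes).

  after D0: wrote 6B at 0x04 = 3cdc740767e7
  after D1: wrote 6B at 0x12 = 67e73cdc7407
  after D2: wrote 2B at 0x03 = 54ee
  after D3: wrote 5B at 0x00 = 3cdc740750
  after D4: wrote 2B at 0x02 = e73c
  after D5: wrote 2B at 0x13 = 50dc
query mem[0x00]=0x3c, mem[0x06]=0x74, mem[0x07]=0x07, mem[0x17]=0x07

MEM[0x00,0x06,0x07,0x17] = 3c 74 07 07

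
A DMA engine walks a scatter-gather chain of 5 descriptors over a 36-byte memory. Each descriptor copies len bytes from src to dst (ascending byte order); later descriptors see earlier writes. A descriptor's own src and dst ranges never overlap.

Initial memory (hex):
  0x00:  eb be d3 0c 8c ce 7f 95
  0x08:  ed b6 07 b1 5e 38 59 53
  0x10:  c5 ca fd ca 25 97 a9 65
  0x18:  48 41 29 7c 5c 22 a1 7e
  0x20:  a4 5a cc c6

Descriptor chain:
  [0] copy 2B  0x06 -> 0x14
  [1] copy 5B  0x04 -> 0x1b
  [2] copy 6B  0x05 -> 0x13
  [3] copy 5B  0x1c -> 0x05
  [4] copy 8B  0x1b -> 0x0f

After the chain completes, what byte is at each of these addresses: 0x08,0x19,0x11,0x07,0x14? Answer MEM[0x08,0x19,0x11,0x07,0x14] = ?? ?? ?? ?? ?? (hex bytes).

MEM[0x08,0x19,0x11,0x07,0x14] = ed 41 7f 95 a4

#0 dst[0x14+2] := {0x7f,0x95}
#1 dst[0x1b+5] := {0x8c,0xce,0x7f,0x95,0xed}
#2 dst[0x13+6] := {0xce,0x7f,0x95,0xed,0xb6,0x07}
#3 dst[0x05+5] := {0xce,0x7f,0x95,0xed,0xa4}
#4 dst[0x0f+8] := {0x8c,0xce,0x7f,0x95,0xed,0xa4,0x5a,0xcc}
query mem[0x08]=0xed, mem[0x19]=0x41, mem[0x11]=0x7f, mem[0x07]=0x95, mem[0x14]=0xa4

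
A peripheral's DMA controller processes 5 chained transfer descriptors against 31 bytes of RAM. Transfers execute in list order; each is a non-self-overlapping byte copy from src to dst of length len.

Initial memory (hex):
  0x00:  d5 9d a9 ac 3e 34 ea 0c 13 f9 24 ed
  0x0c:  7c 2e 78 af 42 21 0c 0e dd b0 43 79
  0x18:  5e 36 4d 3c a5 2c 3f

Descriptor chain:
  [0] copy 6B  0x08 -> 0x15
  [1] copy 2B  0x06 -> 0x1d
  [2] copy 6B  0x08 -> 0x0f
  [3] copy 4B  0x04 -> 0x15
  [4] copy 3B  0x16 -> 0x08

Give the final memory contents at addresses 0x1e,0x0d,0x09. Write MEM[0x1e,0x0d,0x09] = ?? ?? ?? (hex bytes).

#0 dst[0x15+6] := {0x13,0xf9,0x24,0xed,0x7c,0x2e}
#1 dst[0x1d+2] := {0xea,0x0c}
#2 dst[0x0f+6] := {0x13,0xf9,0x24,0xed,0x7c,0x2e}
#3 dst[0x15+4] := {0x3e,0x34,0xea,0x0c}
#4 dst[0x08+3] := {0x34,0xea,0x0c}
query mem[0x1e]=0x0c, mem[0x0d]=0x2e, mem[0x09]=0xea

MEM[0x1e,0x0d,0x09] = 0c 2e ea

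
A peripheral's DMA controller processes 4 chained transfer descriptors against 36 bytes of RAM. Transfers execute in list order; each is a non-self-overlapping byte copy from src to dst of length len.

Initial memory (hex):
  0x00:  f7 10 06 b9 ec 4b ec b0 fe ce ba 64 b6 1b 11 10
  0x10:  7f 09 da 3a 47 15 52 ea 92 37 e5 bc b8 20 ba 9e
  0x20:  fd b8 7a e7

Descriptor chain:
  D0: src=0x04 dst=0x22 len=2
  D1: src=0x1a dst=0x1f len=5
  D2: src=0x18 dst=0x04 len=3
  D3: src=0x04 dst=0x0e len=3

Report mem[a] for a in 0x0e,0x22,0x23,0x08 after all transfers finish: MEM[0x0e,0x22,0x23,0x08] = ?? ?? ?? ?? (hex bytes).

  after D0: wrote 2B at 0x22 = ec4b
  after D1: wrote 5B at 0x1f = e5bcb820ba
  after D2: wrote 3B at 0x04 = 9237e5
  after D3: wrote 3B at 0x0e = 9237e5
query mem[0x0e]=0x92, mem[0x22]=0x20, mem[0x23]=0xba, mem[0x08]=0xfe

MEM[0x0e,0x22,0x23,0x08] = 92 20 ba fe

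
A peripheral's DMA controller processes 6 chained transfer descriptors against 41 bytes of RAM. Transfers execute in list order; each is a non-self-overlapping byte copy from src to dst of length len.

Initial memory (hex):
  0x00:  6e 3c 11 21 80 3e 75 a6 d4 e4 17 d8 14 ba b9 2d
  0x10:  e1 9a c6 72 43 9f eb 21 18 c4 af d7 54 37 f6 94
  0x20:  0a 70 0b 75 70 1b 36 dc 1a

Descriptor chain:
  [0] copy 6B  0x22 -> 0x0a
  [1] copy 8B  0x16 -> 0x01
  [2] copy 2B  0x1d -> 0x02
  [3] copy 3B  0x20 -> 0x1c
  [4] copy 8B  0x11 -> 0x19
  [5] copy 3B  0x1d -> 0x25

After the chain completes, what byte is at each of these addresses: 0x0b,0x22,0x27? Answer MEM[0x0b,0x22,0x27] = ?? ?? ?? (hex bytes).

MEM[0x0b,0x22,0x27] = 75 0b 21

#0 dst[0x0a+6] := {0x0b,0x75,0x70,0x1b,0x36,0xdc}
#1 dst[0x01+8] := {0xeb,0x21,0x18,0xc4,0xaf,0xd7,0x54,0x37}
#2 dst[0x02+2] := {0x37,0xf6}
#3 dst[0x1c+3] := {0x0a,0x70,0x0b}
#4 dst[0x19+8] := {0x9a,0xc6,0x72,0x43,0x9f,0xeb,0x21,0x18}
#5 dst[0x25+3] := {0x9f,0xeb,0x21}
query mem[0x0b]=0x75, mem[0x22]=0x0b, mem[0x27]=0x21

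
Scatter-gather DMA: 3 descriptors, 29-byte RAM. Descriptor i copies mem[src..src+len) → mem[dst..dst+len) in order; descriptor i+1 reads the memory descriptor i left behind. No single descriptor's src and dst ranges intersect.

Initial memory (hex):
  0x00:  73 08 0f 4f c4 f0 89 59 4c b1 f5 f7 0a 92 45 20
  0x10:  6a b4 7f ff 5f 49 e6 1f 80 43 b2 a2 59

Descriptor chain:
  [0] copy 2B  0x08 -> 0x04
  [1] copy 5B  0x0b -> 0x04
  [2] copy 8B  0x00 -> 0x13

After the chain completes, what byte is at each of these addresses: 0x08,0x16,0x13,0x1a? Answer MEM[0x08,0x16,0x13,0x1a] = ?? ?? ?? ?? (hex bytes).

  after D0: wrote 2B at 0x04 = 4cb1
  after D1: wrote 5B at 0x04 = f70a924520
  after D2: wrote 8B at 0x13 = 73080f4ff70a9245
query mem[0x08]=0x20, mem[0x16]=0x4f, mem[0x13]=0x73, mem[0x1a]=0x45

MEM[0x08,0x16,0x13,0x1a] = 20 4f 73 45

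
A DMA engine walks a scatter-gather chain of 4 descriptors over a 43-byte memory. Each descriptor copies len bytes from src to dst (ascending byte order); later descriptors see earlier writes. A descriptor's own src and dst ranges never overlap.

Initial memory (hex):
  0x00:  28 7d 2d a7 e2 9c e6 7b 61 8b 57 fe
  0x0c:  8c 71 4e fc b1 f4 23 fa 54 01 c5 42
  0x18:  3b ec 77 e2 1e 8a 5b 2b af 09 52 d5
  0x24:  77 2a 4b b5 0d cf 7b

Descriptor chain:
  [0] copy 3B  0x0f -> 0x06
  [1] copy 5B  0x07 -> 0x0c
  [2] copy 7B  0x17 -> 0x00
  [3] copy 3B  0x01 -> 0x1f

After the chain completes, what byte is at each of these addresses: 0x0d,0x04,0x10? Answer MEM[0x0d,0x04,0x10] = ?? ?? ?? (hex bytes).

  after D0: wrote 3B at 0x06 = fcb1f4
  after D1: wrote 5B at 0x0c = b1f48b57fe
  after D2: wrote 7B at 0x00 = 423bec77e21e8a
  after D3: wrote 3B at 0x1f = 3bec77
query mem[0x0d]=0xf4, mem[0x04]=0xe2, mem[0x10]=0xfe

MEM[0x0d,0x04,0x10] = f4 e2 fe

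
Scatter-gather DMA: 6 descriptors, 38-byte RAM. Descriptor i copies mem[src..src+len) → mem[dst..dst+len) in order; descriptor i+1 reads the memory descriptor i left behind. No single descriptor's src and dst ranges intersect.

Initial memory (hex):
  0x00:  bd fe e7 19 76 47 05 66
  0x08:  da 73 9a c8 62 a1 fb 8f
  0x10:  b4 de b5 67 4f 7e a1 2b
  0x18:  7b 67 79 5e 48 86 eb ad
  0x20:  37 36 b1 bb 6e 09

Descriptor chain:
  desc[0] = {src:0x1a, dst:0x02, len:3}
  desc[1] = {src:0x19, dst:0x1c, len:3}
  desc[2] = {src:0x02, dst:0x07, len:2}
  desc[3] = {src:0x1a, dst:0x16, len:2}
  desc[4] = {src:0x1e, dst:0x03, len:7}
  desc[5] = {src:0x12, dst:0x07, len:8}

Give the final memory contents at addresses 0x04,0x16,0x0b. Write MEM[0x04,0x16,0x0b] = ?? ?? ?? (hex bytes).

MEM[0x04,0x16,0x0b] = ad 79 79

#0 dst[0x02+3] := {0x79,0x5e,0x48}
#1 dst[0x1c+3] := {0x67,0x79,0x5e}
#2 dst[0x07+2] := {0x79,0x5e}
#3 dst[0x16+2] := {0x79,0x5e}
#4 dst[0x03+7] := {0x5e,0xad,0x37,0x36,0xb1,0xbb,0x6e}
#5 dst[0x07+8] := {0xb5,0x67,0x4f,0x7e,0x79,0x5e,0x7b,0x67}
query mem[0x04]=0xad, mem[0x16]=0x79, mem[0x0b]=0x79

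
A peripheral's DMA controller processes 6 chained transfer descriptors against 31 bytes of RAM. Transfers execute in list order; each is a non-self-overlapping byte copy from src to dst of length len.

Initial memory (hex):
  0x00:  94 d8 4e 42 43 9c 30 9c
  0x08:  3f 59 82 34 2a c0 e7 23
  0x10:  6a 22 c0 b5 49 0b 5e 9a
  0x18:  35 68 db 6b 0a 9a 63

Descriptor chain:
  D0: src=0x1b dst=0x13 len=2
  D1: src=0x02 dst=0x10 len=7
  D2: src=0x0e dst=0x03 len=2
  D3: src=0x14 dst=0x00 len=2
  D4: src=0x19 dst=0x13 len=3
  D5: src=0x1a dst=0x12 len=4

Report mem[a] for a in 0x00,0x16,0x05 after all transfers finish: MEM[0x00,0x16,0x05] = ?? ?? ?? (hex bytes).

MEM[0x00,0x16,0x05] = 30 3f 9c

D0: mem[0x13..0x14] <- [6b 0a]
D1: mem[0x10..0x16] <- [4e 42 43 9c 30 9c 3f]
D2: mem[0x03..0x04] <- [e7 23]
D3: mem[0x00..0x01] <- [30 9c]
D4: mem[0x13..0x15] <- [68 db 6b]
D5: mem[0x12..0x15] <- [db 6b 0a 9a]
query mem[0x00]=0x30, mem[0x16]=0x3f, mem[0x05]=0x9c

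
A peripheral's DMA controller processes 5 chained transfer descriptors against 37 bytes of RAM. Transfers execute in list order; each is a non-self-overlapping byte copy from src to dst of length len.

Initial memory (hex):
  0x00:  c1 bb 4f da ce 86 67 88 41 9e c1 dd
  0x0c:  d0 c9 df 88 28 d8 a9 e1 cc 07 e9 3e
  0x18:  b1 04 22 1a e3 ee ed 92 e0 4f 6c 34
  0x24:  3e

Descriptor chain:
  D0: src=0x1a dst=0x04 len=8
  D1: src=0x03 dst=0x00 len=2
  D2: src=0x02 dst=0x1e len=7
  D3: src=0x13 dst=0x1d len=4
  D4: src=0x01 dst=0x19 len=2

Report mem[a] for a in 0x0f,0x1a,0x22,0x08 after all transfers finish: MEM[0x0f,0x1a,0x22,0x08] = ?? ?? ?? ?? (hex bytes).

D0: mem[0x04..0x0b] <- [22 1a e3 ee ed 92 e0 4f]
D1: mem[0x00..0x01] <- [da 22]
D2: mem[0x1e..0x24] <- [4f da 22 1a e3 ee ed]
D3: mem[0x1d..0x20] <- [e1 cc 07 e9]
D4: mem[0x19..0x1a] <- [22 4f]
query mem[0x0f]=0x88, mem[0x1a]=0x4f, mem[0x22]=0xe3, mem[0x08]=0xed

MEM[0x0f,0x1a,0x22,0x08] = 88 4f e3 ed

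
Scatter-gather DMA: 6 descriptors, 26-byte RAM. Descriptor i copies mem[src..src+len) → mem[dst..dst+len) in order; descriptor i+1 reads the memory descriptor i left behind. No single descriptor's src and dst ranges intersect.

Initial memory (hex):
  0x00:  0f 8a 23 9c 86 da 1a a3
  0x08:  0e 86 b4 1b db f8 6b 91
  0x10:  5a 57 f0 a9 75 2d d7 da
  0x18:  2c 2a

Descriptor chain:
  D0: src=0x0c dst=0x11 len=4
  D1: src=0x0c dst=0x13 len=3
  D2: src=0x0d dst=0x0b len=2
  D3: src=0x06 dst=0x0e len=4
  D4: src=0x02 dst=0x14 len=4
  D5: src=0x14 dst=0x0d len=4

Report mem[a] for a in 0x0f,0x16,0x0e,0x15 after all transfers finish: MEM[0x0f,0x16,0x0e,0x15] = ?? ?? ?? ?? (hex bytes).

  after D0: wrote 4B at 0x11 = dbf86b91
  after D1: wrote 3B at 0x13 = dbf86b
  after D2: wrote 2B at 0x0b = f86b
  after D3: wrote 4B at 0x0e = 1aa30e86
  after D4: wrote 4B at 0x14 = 239c86da
  after D5: wrote 4B at 0x0d = 239c86da
query mem[0x0f]=0x86, mem[0x16]=0x86, mem[0x0e]=0x9c, mem[0x15]=0x9c

MEM[0x0f,0x16,0x0e,0x15] = 86 86 9c 9c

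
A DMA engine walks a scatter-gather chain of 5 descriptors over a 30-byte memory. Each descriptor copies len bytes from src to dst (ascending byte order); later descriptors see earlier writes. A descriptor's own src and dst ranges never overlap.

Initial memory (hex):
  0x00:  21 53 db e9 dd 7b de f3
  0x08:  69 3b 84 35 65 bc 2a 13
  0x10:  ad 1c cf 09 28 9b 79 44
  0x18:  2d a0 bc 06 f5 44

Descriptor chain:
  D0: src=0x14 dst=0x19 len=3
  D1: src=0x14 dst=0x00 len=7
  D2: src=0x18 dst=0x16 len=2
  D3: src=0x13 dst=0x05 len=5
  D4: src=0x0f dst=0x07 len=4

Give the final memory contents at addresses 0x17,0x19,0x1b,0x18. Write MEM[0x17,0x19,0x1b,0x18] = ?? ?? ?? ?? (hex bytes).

MEM[0x17,0x19,0x1b,0x18] = 28 28 79 2d

  after D0: wrote 3B at 0x19 = 289b79
  after D1: wrote 7B at 0x00 = 289b79442d289b
  after D2: wrote 2B at 0x16 = 2d28
  after D3: wrote 5B at 0x05 = 09289b2d28
  after D4: wrote 4B at 0x07 = 13ad1ccf
query mem[0x17]=0x28, mem[0x19]=0x28, mem[0x1b]=0x79, mem[0x18]=0x2d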